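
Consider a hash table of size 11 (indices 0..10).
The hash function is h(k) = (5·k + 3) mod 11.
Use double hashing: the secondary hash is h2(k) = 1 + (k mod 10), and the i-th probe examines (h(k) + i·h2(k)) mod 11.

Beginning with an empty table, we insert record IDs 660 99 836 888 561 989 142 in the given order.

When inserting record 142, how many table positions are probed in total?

660: h=3 => slot 3
99: h=3, h2=10, probe 3,2 => slot 2
836: h=3, h2=7, probe 3,10 => slot 10
888: h=10, h2=9, probe 10,8 => slot 8
561: h=3, h2=2, probe 3,5 => slot 5
989: h=9 => slot 9
142: h=9, h2=3, probe 9,1 => slot 1
Table: [., 142, 99, 660, ., 561, ., ., 888, 989, 836]

2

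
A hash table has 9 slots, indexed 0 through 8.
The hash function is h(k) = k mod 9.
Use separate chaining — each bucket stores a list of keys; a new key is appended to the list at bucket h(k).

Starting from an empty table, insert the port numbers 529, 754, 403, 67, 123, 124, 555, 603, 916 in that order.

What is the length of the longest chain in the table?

5

529 -> bucket 7
754 -> bucket 7 (collision)
403 -> bucket 7 (collision)
67 -> bucket 4
123 -> bucket 6
124 -> bucket 7 (collision)
555 -> bucket 6 (collision)
603 -> bucket 0
916 -> bucket 7 (collision)
Final buckets:
0: 603
1: —
2: —
3: —
4: 67
5: —
6: 123 -> 555
7: 529 -> 754 -> 403 -> 124 -> 916
8: —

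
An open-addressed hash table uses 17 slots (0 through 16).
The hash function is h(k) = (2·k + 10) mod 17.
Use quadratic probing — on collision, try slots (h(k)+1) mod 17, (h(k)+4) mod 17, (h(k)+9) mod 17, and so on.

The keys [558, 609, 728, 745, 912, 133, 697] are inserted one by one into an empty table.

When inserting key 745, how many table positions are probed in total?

4

Insert 558: h=4, slot 4 empty → index 4.
Insert 609: h=4, slot 4 occupied → index 5.
Insert 728: h=4, slots 4,5 occupied → index 8.
Insert 745: h=4, slots 4,5,8 occupied → index 13.
Insert 912: h=15, slot 15 empty → index 15.
Insert 133: h=4, slots 4,5,8,13 occupied → index 3.
Insert 697: h=10, slot 10 empty → index 10.
Table: [., ., ., 133, 558, 609, ., ., 728, ., 697, ., ., 745, ., 912, .]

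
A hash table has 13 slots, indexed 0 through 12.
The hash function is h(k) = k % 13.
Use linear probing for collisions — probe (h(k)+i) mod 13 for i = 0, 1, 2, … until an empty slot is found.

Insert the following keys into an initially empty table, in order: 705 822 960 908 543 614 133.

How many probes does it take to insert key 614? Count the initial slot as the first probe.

3

Insert 705: h=3, slot 3 empty => index 3.
Insert 822: h=3, slot 3 occupied => index 4.
Insert 960: h=11, slot 11 empty => index 11.
Insert 908: h=11, slot 11 occupied => index 12.
Insert 543: h=10, slot 10 empty => index 10.
Insert 614: h=3, slots 3,4 occupied => index 5.
Insert 133: h=3, slots 3,4,5 occupied => index 6.
Table: [∅, ∅, ∅, 705, 822, 614, 133, ∅, ∅, ∅, 543, 960, 908]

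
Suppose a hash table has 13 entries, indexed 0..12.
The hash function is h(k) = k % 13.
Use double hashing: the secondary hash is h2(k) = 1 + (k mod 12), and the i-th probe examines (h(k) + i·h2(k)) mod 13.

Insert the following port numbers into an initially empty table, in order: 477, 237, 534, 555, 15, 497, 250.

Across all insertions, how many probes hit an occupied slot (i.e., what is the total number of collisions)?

477 hashes to 9; slot 9 is free → place at 9.
237 hashes to 3; slot 3 is free → place at 3.
534 hashes to 1; slot 1 is free → place at 1.
555 hashes to 9, h2=4; 9 taken → place at 0.
15 hashes to 2; slot 2 is free → place at 2.
497 hashes to 3, h2=6; 3,9,2 taken → place at 8.
250 hashes to 3, h2=11; 3,1 taken → place at 12.
Table: [555, 534, 15, 237, —, —, —, —, 497, 477, —, —, 250]

6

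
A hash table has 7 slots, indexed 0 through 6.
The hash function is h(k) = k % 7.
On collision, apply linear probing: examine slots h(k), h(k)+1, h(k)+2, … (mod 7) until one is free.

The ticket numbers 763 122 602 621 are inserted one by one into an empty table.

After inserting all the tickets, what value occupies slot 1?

763: h=0 => slot 0
122: h=3 => slot 3
602: h=0, probe 0,1 => slot 1
621: h=5 => slot 5
Table: [763, 602, _, 122, _, 621, _]

602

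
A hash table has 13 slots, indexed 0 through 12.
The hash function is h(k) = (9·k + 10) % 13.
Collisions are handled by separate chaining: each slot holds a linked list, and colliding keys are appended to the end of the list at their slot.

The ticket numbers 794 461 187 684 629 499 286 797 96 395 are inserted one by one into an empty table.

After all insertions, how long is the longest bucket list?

5

Insert 794: h=6, bucket 6 empty → new chain.
Insert 461: h=12, bucket 12 empty → new chain.
Insert 187: h=3, bucket 3 empty → new chain.
Insert 684: h=4, bucket 4 empty → new chain.
Insert 629: h=3, bucket 3 nonempty → append to chain.
Insert 499: h=3, bucket 3 nonempty → append to chain.
Insert 286: h=10, bucket 10 empty → new chain.
Insert 797: h=7, bucket 7 empty → new chain.
Insert 96: h=3, bucket 3 nonempty → append to chain.
Insert 395: h=3, bucket 3 nonempty → append to chain.
Final buckets:
0: _
1: _
2: _
3: 187 -> 629 -> 499 -> 96 -> 395
4: 684
5: _
6: 794
7: 797
8: _
9: _
10: 286
11: _
12: 461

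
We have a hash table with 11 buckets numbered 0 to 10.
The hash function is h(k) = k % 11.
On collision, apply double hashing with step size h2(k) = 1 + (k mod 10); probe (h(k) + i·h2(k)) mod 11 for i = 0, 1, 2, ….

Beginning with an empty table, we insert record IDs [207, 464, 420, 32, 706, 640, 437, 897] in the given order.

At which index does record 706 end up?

5

Insert 207: h=9, slot 9 empty => index 9.
Insert 464: h=2, slot 2 empty => index 2.
Insert 420: h=2, h2=1, slot 2 occupied => index 3.
Insert 32: h=10, slot 10 empty => index 10.
Insert 706: h=2, h2=7, slots 2,9 occupied => index 5.
Insert 640: h=2, h2=1, slots 2,3 occupied => index 4.
Insert 437: h=8, slot 8 empty => index 8.
Insert 897: h=6, slot 6 empty => index 6.
Table: [., ., 464, 420, 640, 706, 897, ., 437, 207, 32]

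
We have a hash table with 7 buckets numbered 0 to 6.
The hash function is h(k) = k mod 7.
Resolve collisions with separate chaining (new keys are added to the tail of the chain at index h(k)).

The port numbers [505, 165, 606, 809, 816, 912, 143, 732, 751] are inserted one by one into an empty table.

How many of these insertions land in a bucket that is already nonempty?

5

Insert 505: h=1, bucket 1 empty → new chain.
Insert 165: h=4, bucket 4 empty → new chain.
Insert 606: h=4, bucket 4 nonempty → append to chain.
Insert 809: h=4, bucket 4 nonempty → append to chain.
Insert 816: h=4, bucket 4 nonempty → append to chain.
Insert 912: h=2, bucket 2 empty → new chain.
Insert 143: h=3, bucket 3 empty → new chain.
Insert 732: h=4, bucket 4 nonempty → append to chain.
Insert 751: h=2, bucket 2 nonempty → append to chain.
Final buckets:
0: _
1: 505
2: 912 -> 751
3: 143
4: 165 -> 606 -> 809 -> 816 -> 732
5: _
6: _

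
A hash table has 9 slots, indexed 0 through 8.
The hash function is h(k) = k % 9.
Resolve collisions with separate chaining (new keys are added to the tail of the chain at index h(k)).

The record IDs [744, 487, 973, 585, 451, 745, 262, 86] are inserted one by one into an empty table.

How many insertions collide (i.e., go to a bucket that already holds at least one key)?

Insert 744: h=6, bucket 6 empty → new chain.
Insert 487: h=1, bucket 1 empty → new chain.
Insert 973: h=1, bucket 1 nonempty → append to chain.
Insert 585: h=0, bucket 0 empty → new chain.
Insert 451: h=1, bucket 1 nonempty → append to chain.
Insert 745: h=7, bucket 7 empty → new chain.
Insert 262: h=1, bucket 1 nonempty → append to chain.
Insert 86: h=5, bucket 5 empty → new chain.
Final buckets:
0: 585
1: 487 -> 973 -> 451 -> 262
2: .
3: .
4: .
5: 86
6: 744
7: 745
8: .

3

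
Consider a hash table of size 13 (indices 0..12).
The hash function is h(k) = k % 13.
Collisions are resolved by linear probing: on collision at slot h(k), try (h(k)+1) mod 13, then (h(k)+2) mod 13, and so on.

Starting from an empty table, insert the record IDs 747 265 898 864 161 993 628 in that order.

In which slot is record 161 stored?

Insert 747: h=6, slot 6 empty -> index 6.
Insert 265: h=5, slot 5 empty -> index 5.
Insert 898: h=1, slot 1 empty -> index 1.
Insert 864: h=6, slot 6 occupied -> index 7.
Insert 161: h=5, slots 5,6,7 occupied -> index 8.
Insert 993: h=5, slots 5,6,7,8 occupied -> index 9.
Insert 628: h=4, slot 4 empty -> index 4.
Table: [-, 898, -, -, 628, 265, 747, 864, 161, 993, -, -, -]

8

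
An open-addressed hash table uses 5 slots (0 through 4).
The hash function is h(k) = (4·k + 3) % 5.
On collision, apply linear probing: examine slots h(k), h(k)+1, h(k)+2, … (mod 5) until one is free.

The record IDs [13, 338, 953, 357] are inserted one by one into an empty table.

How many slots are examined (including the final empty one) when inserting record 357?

3

13 hashes to 0; slot 0 is free → place at 0.
338 hashes to 0; 0 taken → place at 1.
953 hashes to 0; 0,1 taken → place at 2.
357 hashes to 1; 1,2 taken → place at 3.
Table: [13, 338, 953, 357, —]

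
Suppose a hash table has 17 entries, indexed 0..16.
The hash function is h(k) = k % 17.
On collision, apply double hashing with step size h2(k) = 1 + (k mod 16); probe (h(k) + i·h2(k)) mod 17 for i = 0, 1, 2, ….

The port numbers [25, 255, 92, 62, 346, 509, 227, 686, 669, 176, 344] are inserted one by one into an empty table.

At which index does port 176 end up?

9

25: h=8 => slot 8
255: h=0 => slot 0
92: h=7 => slot 7
62: h=11 => slot 11
346: h=6 => slot 6
509: h=16 => slot 16
227: h=6, h2=4, probe 6,10 => slot 10
686: h=6, h2=15, probe 6,4 => slot 4
669: h=6, h2=14, probe 6,3 => slot 3
176: h=6, h2=1, probe 6,7,8,9 => slot 9
344: h=4, h2=9, probe 4,13 => slot 13
Table: [255, —, —, 669, 686, —, 346, 92, 25, 176, 227, 62, —, 344, —, —, 509]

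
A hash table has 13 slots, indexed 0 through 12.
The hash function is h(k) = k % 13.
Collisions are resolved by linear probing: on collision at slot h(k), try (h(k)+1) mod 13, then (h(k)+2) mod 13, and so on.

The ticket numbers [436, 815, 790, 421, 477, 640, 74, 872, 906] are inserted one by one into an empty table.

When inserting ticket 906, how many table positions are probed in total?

5

436 hashes to 7; slot 7 is free => place at 7.
815 hashes to 9; slot 9 is free => place at 9.
790 hashes to 10; slot 10 is free => place at 10.
421 hashes to 5; slot 5 is free => place at 5.
477 hashes to 9; 9,10 taken => place at 11.
640 hashes to 3; slot 3 is free => place at 3.
74 hashes to 9; 9,10,11 taken => place at 12.
872 hashes to 1; slot 1 is free => place at 1.
906 hashes to 9; 9,10,11,12 taken => place at 0.
Table: [906, 872, ∅, 640, ∅, 421, ∅, 436, ∅, 815, 790, 477, 74]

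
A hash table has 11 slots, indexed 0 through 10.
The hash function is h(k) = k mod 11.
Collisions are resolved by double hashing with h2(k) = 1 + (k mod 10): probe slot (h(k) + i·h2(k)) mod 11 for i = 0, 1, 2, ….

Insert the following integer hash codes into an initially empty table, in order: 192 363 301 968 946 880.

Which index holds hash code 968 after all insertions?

9

Insert 192: h=5, slot 5 empty → index 5.
Insert 363: h=0, slot 0 empty → index 0.
Insert 301: h=4, slot 4 empty → index 4.
Insert 968: h=0, h2=9, slot 0 occupied → index 9.
Insert 946: h=0, h2=7, slot 0 occupied → index 7.
Insert 880: h=0, h2=1, slot 0 occupied → index 1.
Table: [363, 880, —, —, 301, 192, —, 946, —, 968, —]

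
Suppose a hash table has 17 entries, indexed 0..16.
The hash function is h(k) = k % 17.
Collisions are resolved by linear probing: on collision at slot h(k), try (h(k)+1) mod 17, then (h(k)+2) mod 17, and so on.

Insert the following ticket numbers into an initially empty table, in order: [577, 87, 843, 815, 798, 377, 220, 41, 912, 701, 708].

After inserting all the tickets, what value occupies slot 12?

708

577: h=16 => slot 16
87: h=2 => slot 2
843: h=10 => slot 10
815: h=16, probe 16,0 => slot 0
798: h=16, probe 16,0,1 => slot 1
377: h=3 => slot 3
220: h=16, probe 16,0,1,2,3,4 => slot 4
41: h=7 => slot 7
912: h=11 => slot 11
701: h=4, probe 4,5 => slot 5
708: h=11, probe 11,12 => slot 12
Table: [815, 798, 87, 377, 220, 701, ., 41, ., ., 843, 912, 708, ., ., ., 577]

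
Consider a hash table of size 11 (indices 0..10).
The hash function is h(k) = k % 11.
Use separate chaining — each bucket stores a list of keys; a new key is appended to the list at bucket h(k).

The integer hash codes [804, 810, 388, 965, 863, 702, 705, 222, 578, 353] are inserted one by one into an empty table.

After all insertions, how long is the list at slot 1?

3

Insert 804: h=1, bucket 1 empty → new chain.
Insert 810: h=7, bucket 7 empty → new chain.
Insert 388: h=3, bucket 3 empty → new chain.
Insert 965: h=8, bucket 8 empty → new chain.
Insert 863: h=5, bucket 5 empty → new chain.
Insert 702: h=9, bucket 9 empty → new chain.
Insert 705: h=1, bucket 1 nonempty → append to chain.
Insert 222: h=2, bucket 2 empty → new chain.
Insert 578: h=6, bucket 6 empty → new chain.
Insert 353: h=1, bucket 1 nonempty → append to chain.
Final buckets:
0: _
1: 804 -> 705 -> 353
2: 222
3: 388
4: _
5: 863
6: 578
7: 810
8: 965
9: 702
10: _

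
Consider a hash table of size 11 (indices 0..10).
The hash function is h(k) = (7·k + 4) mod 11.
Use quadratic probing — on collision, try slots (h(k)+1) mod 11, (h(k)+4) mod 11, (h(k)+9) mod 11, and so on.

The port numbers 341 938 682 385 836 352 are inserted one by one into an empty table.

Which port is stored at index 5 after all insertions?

Insert 341: h=4, slot 4 empty => index 4.
Insert 938: h=3, slot 3 empty => index 3.
Insert 682: h=4, slot 4 occupied => index 5.
Insert 385: h=4, slots 4,5 occupied => index 8.
Insert 836: h=4, slots 4,5,8 occupied => index 2.
Insert 352: h=4, slots 4,5,8,2 occupied => index 9.
Table: [_, _, 836, 938, 341, 682, _, _, 385, 352, _]

682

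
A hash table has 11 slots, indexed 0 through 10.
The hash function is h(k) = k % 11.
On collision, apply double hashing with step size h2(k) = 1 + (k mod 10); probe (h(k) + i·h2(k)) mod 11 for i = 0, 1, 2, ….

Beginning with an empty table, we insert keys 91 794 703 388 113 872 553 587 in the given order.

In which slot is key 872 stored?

91: h=3 → slot 3
794: h=2 → slot 2
703: h=10 → slot 10
388: h=3, h2=9, probe 3,1 → slot 1
113: h=3, h2=4, probe 3,7 → slot 7
872: h=3, h2=3, probe 3,6 → slot 6
553: h=3, h2=4, probe 3,7,0 → slot 0
587: h=4 → slot 4
Table: [553, 388, 794, 91, 587, —, 872, 113, —, —, 703]

6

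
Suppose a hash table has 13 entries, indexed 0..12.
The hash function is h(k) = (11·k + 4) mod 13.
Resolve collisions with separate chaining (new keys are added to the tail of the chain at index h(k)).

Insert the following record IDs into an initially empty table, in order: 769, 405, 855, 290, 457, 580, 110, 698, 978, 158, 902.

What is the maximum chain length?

4

769 → bucket 0
405 → bucket 0 (collision)
855 → bucket 10
290 → bucket 9
457 → bucket 0 (collision)
580 → bucket 1
110 → bucket 5
698 → bucket 12
978 → bucket 11
158 → bucket 0 (collision)
902 → bucket 7
Final buckets:
0: 769 -> 405 -> 457 -> 158
1: 580
2: ∅
3: ∅
4: ∅
5: 110
6: ∅
7: 902
8: ∅
9: 290
10: 855
11: 978
12: 698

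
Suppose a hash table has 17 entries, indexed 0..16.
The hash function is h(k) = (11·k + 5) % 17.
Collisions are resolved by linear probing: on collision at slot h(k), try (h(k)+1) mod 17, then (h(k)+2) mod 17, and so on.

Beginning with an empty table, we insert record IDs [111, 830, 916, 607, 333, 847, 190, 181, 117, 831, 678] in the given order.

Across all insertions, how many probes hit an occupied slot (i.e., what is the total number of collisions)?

19

Insert 111: h=2, slot 2 empty → index 2.
Insert 830: h=6, slot 6 empty → index 6.
Insert 916: h=0, slot 0 empty → index 0.
Insert 607: h=1, slot 1 empty → index 1.
Insert 333: h=13, slot 13 empty → index 13.
Insert 847: h=6, slot 6 occupied → index 7.
Insert 190: h=4, slot 4 empty → index 4.
Insert 181: h=7, slot 7 occupied → index 8.
Insert 117: h=0, slots 0,1,2 occupied → index 3.
Insert 831: h=0, slots 0,1,2,3,4 occupied → index 5.
Insert 678: h=0, slots 0,1,2,3,4,5,6,7,8 occupied → index 9.
Table: [916, 607, 111, 117, 190, 831, 830, 847, 181, 678, -, -, -, 333, -, -, -]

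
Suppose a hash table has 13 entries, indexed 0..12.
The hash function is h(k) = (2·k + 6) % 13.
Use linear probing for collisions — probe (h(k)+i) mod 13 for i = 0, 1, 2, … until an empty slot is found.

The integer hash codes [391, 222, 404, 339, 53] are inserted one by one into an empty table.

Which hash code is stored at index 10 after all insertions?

404

391: h=8 → slot 8
222: h=8, probe 8,9 → slot 9
404: h=8, probe 8,9,10 → slot 10
339: h=8, probe 8,9,10,11 → slot 11
53: h=8, probe 8,9,10,11,12 → slot 12
Table: [∅, ∅, ∅, ∅, ∅, ∅, ∅, ∅, 391, 222, 404, 339, 53]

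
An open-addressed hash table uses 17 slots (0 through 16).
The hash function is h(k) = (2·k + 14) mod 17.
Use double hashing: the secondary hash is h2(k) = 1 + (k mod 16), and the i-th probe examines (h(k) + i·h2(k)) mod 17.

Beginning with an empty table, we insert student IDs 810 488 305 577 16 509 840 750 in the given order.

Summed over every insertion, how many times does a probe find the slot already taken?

810 hashes to 2; slot 2 is free → place at 2.
488 hashes to 4; slot 4 is free → place at 4.
305 hashes to 12; slot 12 is free → place at 12.
577 hashes to 12, h2=2; 12 taken → place at 14.
16 hashes to 12, h2=1; 12 taken → place at 13.
509 hashes to 12, h2=14; 12 taken → place at 9.
840 hashes to 11; slot 11 is free → place at 11.
750 hashes to 1; slot 1 is free → place at 1.
Table: [∅, 750, 810, ∅, 488, ∅, ∅, ∅, ∅, 509, ∅, 840, 305, 16, 577, ∅, ∅]

3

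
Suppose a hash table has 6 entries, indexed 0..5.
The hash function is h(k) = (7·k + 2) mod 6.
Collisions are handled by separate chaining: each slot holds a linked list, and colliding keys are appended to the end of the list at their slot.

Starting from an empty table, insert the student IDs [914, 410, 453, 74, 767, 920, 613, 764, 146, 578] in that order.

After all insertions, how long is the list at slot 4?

7

914 → bucket 4
410 → bucket 4 (collision)
453 → bucket 5
74 → bucket 4 (collision)
767 → bucket 1
920 → bucket 4 (collision)
613 → bucket 3
764 → bucket 4 (collision)
146 → bucket 4 (collision)
578 → bucket 4 (collision)
Final buckets:
0: _
1: 767
2: _
3: 613
4: 914 -> 410 -> 74 -> 920 -> 764 -> 146 -> 578
5: 453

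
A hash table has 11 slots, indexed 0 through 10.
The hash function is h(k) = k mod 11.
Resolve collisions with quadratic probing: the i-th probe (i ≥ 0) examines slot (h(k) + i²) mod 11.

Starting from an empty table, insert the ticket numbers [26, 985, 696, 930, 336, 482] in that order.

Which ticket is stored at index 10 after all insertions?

26: h=4 → slot 4
985: h=6 → slot 6
696: h=3 → slot 3
930: h=6, probe 6,7 → slot 7
336: h=6, probe 6,7,10 → slot 10
482: h=9 → slot 9
Table: [—, —, —, 696, 26, —, 985, 930, —, 482, 336]

336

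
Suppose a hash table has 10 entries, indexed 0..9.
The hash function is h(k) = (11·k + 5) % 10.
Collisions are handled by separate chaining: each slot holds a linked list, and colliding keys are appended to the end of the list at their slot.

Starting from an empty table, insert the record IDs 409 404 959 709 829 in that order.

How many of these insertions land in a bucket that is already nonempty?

409 → bucket 4
404 → bucket 9
959 → bucket 4 (collision)
709 → bucket 4 (collision)
829 → bucket 4 (collision)
Final buckets:
0: .
1: .
2: .
3: .
4: 409 -> 959 -> 709 -> 829
5: .
6: .
7: .
8: .
9: 404

3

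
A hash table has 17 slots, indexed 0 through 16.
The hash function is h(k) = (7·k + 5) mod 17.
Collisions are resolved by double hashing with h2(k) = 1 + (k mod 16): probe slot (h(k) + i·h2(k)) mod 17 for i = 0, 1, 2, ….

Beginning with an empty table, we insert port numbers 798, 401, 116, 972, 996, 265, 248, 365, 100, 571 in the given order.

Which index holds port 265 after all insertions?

798 hashes to 15; slot 15 is free => place at 15.
401 hashes to 7; slot 7 is free => place at 7.
116 hashes to 1; slot 1 is free => place at 1.
972 hashes to 9; slot 9 is free => place at 9.
996 hashes to 7, h2=5; 7 taken => place at 12.
265 hashes to 7, h2=10; 7 taken => place at 0.
248 hashes to 7, h2=9; 7 taken => place at 16.
365 hashes to 10; slot 10 is free => place at 10.
100 hashes to 8; slot 8 is free => place at 8.
571 hashes to 7, h2=12; 7 taken => place at 2.
Table: [265, 116, 571, ∅, ∅, ∅, ∅, 401, 100, 972, 365, ∅, 996, ∅, ∅, 798, 248]

0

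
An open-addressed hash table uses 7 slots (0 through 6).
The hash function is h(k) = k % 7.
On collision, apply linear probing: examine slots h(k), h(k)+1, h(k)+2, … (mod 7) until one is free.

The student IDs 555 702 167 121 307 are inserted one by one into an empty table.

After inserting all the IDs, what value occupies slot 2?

Insert 555: h=2, slot 2 empty -> index 2.
Insert 702: h=2, slot 2 occupied -> index 3.
Insert 167: h=6, slot 6 empty -> index 6.
Insert 121: h=2, slots 2,3 occupied -> index 4.
Insert 307: h=6, slot 6 occupied -> index 0.
Table: [307, _, 555, 702, 121, _, 167]

555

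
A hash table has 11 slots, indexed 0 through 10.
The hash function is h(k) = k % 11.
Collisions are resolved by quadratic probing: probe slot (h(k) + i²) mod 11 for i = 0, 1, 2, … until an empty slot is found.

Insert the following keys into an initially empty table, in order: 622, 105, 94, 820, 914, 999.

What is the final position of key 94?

622: h=6 => slot 6
105: h=6, probe 6,7 => slot 7
94: h=6, probe 6,7,10 => slot 10
820: h=6, probe 6,7,10,4 => slot 4
914: h=1 => slot 1
999: h=9 => slot 9
Table: [∅, 914, ∅, ∅, 820, ∅, 622, 105, ∅, 999, 94]

10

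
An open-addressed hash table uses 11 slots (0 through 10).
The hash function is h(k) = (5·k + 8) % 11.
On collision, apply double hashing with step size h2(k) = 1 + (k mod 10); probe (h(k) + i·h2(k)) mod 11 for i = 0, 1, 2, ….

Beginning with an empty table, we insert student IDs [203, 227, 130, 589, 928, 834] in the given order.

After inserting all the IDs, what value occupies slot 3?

834

203: h=0 -> slot 0
227: h=10 -> slot 10
130: h=9 -> slot 9
589: h=5 -> slot 5
928: h=6 -> slot 6
834: h=9, h2=5, probe 9,3 -> slot 3
Table: [203, —, —, 834, —, 589, 928, —, —, 130, 227]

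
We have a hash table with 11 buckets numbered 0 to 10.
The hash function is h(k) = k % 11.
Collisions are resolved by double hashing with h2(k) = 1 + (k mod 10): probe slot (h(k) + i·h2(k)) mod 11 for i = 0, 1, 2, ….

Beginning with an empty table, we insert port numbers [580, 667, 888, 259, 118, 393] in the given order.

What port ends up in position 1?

580: h=8 → slot 8
667: h=7 → slot 7
888: h=8, h2=9, probe 8,6 → slot 6
259: h=6, h2=10, probe 6,5 → slot 5
118: h=8, h2=9, probe 8,6,4 → slot 4
393: h=8, h2=4, probe 8,1 → slot 1
Table: [∅, 393, ∅, ∅, 118, 259, 888, 667, 580, ∅, ∅]

393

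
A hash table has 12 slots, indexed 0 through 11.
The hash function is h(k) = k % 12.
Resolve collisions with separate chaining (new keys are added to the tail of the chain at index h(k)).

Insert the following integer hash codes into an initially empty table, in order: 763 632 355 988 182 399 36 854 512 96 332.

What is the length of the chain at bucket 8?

3

763 → bucket 7
632 → bucket 8
355 → bucket 7 (collision)
988 → bucket 4
182 → bucket 2
399 → bucket 3
36 → bucket 0
854 → bucket 2 (collision)
512 → bucket 8 (collision)
96 → bucket 0 (collision)
332 → bucket 8 (collision)
Final buckets:
0: 36 -> 96
1: ∅
2: 182 -> 854
3: 399
4: 988
5: ∅
6: ∅
7: 763 -> 355
8: 632 -> 512 -> 332
9: ∅
10: ∅
11: ∅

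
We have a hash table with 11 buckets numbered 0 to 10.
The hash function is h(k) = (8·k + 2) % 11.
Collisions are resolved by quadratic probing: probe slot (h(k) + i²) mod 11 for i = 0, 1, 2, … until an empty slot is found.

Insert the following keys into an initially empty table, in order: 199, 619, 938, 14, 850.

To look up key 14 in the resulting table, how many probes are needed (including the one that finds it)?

3

199 hashes to 10; slot 10 is free => place at 10.
619 hashes to 4; slot 4 is free => place at 4.
938 hashes to 4; 4 taken => place at 5.
14 hashes to 4; 4,5 taken => place at 8.
850 hashes to 4; 4,5,8 taken => place at 2.
Table: [., ., 850, ., 619, 938, ., ., 14, ., 199]
Lookup 14: h=4, probe 4,5,8 → found at 8.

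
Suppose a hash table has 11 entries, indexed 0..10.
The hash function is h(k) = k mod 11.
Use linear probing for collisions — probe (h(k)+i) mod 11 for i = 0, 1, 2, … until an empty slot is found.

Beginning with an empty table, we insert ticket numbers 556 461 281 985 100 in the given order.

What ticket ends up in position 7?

556 hashes to 6; slot 6 is free -> place at 6.
461 hashes to 10; slot 10 is free -> place at 10.
281 hashes to 6; 6 taken -> place at 7.
985 hashes to 6; 6,7 taken -> place at 8.
100 hashes to 1; slot 1 is free -> place at 1.
Table: [—, 100, —, —, —, —, 556, 281, 985, —, 461]

281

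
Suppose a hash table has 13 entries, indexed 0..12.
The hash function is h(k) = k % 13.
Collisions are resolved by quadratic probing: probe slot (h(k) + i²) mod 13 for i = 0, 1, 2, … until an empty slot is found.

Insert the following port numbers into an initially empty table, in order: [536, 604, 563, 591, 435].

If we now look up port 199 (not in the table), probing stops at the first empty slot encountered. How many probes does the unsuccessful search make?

2

536: h=3 -> slot 3
604: h=6 -> slot 6
563: h=4 -> slot 4
591: h=6, probe 6,7 -> slot 7
435: h=6, probe 6,7,10 -> slot 10
Table: [—, —, —, 536, 563, —, 604, 591, —, —, 435, —, —]
Lookup 199: h=4, probe 4,5 → slot 5 empty, not found.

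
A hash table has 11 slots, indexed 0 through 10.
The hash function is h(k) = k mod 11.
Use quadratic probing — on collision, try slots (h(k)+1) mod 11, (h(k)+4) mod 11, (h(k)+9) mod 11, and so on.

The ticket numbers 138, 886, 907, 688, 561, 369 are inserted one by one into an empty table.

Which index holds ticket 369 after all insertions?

138: h=6 => slot 6
886: h=6, probe 6,7 => slot 7
907: h=5 => slot 5
688: h=6, probe 6,7,10 => slot 10
561: h=0 => slot 0
369: h=6, probe 6,7,10,4 => slot 4
Table: [561, -, -, -, 369, 907, 138, 886, -, -, 688]

4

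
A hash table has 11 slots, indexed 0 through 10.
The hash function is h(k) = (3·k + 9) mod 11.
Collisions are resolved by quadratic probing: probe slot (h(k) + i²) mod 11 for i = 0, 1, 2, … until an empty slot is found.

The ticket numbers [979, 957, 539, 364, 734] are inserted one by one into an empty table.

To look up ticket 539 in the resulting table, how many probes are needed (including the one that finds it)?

3

979 hashes to 9; slot 9 is free → place at 9.
957 hashes to 9; 9 taken → place at 10.
539 hashes to 9; 9,10 taken → place at 2.
364 hashes to 1; slot 1 is free → place at 1.
734 hashes to 0; slot 0 is free → place at 0.
Table: [734, 364, 539, ., ., ., ., ., ., 979, 957]
Lookup 539: h=9, probe 9,10,2 → found at 2.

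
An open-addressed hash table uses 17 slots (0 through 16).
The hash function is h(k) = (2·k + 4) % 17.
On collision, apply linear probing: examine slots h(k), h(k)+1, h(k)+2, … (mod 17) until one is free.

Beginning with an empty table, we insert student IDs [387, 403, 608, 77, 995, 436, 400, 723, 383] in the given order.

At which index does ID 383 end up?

10

387 hashes to 13; slot 13 is free => place at 13.
403 hashes to 11; slot 11 is free => place at 11.
608 hashes to 13; 13 taken => place at 14.
77 hashes to 5; slot 5 is free => place at 5.
995 hashes to 5; 5 taken => place at 6.
436 hashes to 9; slot 9 is free => place at 9.
400 hashes to 5; 5,6 taken => place at 7.
723 hashes to 5; 5,6,7 taken => place at 8.
383 hashes to 5; 5,6,7,8,9 taken => place at 10.
Table: [∅, ∅, ∅, ∅, ∅, 77, 995, 400, 723, 436, 383, 403, ∅, 387, 608, ∅, ∅]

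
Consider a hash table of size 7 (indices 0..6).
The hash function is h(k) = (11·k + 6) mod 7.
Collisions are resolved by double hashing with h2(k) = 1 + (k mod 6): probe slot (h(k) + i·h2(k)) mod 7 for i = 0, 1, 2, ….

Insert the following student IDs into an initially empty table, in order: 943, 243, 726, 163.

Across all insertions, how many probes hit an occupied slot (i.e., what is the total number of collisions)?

2

Insert 943: h=5, slot 5 empty => index 5.
Insert 243: h=5, h2=4, slot 5 occupied => index 2.
Insert 726: h=5, h2=1, slot 5 occupied => index 6.
Insert 163: h=0, slot 0 empty => index 0.
Table: [163, —, 243, —, —, 943, 726]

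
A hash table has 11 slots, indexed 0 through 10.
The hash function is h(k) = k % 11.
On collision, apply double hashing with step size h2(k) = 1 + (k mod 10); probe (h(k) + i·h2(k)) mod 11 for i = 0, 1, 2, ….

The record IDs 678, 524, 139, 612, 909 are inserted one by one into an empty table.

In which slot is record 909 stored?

Insert 678: h=7, slot 7 empty -> index 7.
Insert 524: h=7, h2=5, slot 7 occupied -> index 1.
Insert 139: h=7, h2=10, slot 7 occupied -> index 6.
Insert 612: h=7, h2=3, slot 7 occupied -> index 10.
Insert 909: h=7, h2=10, slots 7,6 occupied -> index 5.
Table: [∅, 524, ∅, ∅, ∅, 909, 139, 678, ∅, ∅, 612]

5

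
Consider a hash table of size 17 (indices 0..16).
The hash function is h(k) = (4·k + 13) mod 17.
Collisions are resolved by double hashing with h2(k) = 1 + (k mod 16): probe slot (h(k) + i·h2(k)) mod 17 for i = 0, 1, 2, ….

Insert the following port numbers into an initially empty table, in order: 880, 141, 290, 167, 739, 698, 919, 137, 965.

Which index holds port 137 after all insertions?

880 hashes to 14; slot 14 is free -> place at 14.
141 hashes to 16; slot 16 is free -> place at 16.
290 hashes to 0; slot 0 is free -> place at 0.
167 hashes to 1; slot 1 is free -> place at 1.
739 hashes to 11; slot 11 is free -> place at 11.
698 hashes to 0, h2=11; 0,11 taken -> place at 5.
919 hashes to 0, h2=8; 0 taken -> place at 8.
137 hashes to 0, h2=10; 0 taken -> place at 10.
965 hashes to 14, h2=6; 14 taken -> place at 3.
Table: [290, 167, ., 965, ., 698, ., ., 919, ., 137, 739, ., ., 880, ., 141]

10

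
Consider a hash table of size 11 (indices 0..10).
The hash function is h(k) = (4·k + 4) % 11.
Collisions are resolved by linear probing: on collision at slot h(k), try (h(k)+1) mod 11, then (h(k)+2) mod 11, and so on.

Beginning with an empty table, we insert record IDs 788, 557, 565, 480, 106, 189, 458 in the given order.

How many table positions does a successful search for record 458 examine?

6

Insert 788: h=10, slot 10 empty -> index 10.
Insert 557: h=10, slot 10 occupied -> index 0.
Insert 565: h=9, slot 9 empty -> index 9.
Insert 480: h=10, slots 10,0 occupied -> index 1.
Insert 106: h=10, slots 10,0,1 occupied -> index 2.
Insert 189: h=1, slots 1,2 occupied -> index 3.
Insert 458: h=10, slots 10,0,1,2,3 occupied -> index 4.
Table: [557, 480, 106, 189, 458, ∅, ∅, ∅, ∅, 565, 788]
Lookup 458: h=10, probe 10,0,1,2,3,4 → found at 4.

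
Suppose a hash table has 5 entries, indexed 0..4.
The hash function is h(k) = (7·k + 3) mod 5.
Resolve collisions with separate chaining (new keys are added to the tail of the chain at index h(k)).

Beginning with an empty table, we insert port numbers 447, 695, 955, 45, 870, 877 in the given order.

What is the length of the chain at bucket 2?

2

Insert 447: h=2, bucket 2 empty -> new chain.
Insert 695: h=3, bucket 3 empty -> new chain.
Insert 955: h=3, bucket 3 nonempty -> append to chain.
Insert 45: h=3, bucket 3 nonempty -> append to chain.
Insert 870: h=3, bucket 3 nonempty -> append to chain.
Insert 877: h=2, bucket 2 nonempty -> append to chain.
Final buckets:
0: —
1: —
2: 447 -> 877
3: 695 -> 955 -> 45 -> 870
4: —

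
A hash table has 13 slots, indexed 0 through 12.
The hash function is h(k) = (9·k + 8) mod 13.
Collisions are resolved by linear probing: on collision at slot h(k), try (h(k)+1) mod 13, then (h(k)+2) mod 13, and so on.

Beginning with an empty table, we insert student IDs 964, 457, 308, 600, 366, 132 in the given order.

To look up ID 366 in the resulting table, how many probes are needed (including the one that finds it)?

964 hashes to 0; slot 0 is free → place at 0.
457 hashes to 0; 0 taken → place at 1.
308 hashes to 11; slot 11 is free → place at 11.
600 hashes to 0; 0,1 taken → place at 2.
366 hashes to 0; 0,1,2 taken → place at 3.
132 hashes to 0; 0,1,2,3 taken → place at 4.
Table: [964, 457, 600, 366, 132, ., ., ., ., ., ., 308, .]
Lookup 366: h=0, probe 0,1,2,3 → found at 3.

4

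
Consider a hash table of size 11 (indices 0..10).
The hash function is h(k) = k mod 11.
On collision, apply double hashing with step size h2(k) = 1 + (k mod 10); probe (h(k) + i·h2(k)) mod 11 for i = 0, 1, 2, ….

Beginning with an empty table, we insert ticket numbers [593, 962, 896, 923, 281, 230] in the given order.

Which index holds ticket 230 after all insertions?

593 hashes to 10; slot 10 is free => place at 10.
962 hashes to 5; slot 5 is free => place at 5.
896 hashes to 5, h2=7; 5 taken => place at 1.
923 hashes to 10, h2=4; 10 taken => place at 3.
281 hashes to 6; slot 6 is free => place at 6.
230 hashes to 10, h2=1; 10 taken => place at 0.
Table: [230, 896, _, 923, _, 962, 281, _, _, _, 593]

0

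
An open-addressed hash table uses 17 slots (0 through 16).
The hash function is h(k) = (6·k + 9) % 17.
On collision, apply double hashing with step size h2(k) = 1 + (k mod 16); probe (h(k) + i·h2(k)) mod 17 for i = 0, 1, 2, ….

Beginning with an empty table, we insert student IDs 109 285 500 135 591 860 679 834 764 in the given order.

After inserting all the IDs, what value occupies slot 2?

285

109: h=0 => slot 0
285: h=2 => slot 2
500: h=0, h2=5, probe 0,5 => slot 5
135: h=3 => slot 3
591: h=2, h2=16, probe 2,1 => slot 1
860: h=1, h2=13, probe 1,14 => slot 14
679: h=3, h2=8, probe 3,11 => slot 11
834: h=15 => slot 15
764: h=3, h2=13, probe 3,16 => slot 16
Table: [109, 591, 285, 135, ., 500, ., ., ., ., ., 679, ., ., 860, 834, 764]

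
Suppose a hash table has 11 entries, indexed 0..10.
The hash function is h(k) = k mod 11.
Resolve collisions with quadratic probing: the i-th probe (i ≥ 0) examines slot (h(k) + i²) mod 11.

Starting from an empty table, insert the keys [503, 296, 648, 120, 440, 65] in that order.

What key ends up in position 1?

440

503: h=8 -> slot 8
296: h=10 -> slot 10
648: h=10, probe 10,0 -> slot 0
120: h=10, probe 10,0,3 -> slot 3
440: h=0, probe 0,1 -> slot 1
65: h=10, probe 10,0,3,8,4 -> slot 4
Table: [648, 440, _, 120, 65, _, _, _, 503, _, 296]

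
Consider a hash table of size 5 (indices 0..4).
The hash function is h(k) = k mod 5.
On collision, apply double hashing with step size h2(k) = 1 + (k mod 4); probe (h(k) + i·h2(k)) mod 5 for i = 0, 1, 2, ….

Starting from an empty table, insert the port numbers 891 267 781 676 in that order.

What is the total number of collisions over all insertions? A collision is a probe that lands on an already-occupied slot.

Insert 891: h=1, slot 1 empty => index 1.
Insert 267: h=2, slot 2 empty => index 2.
Insert 781: h=1, h2=2, slot 1 occupied => index 3.
Insert 676: h=1, h2=1, slots 1,2,3 occupied => index 4.
Table: [., 891, 267, 781, 676]

4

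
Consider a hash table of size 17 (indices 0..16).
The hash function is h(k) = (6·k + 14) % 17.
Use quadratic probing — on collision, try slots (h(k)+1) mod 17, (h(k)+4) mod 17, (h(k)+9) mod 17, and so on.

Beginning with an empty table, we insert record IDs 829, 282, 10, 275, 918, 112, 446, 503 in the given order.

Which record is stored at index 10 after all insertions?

10

Insert 829: h=7, slot 7 empty -> index 7.
Insert 282: h=6, slot 6 empty -> index 6.
Insert 10: h=6, slots 6,7 occupied -> index 10.
Insert 275: h=15, slot 15 empty -> index 15.
Insert 918: h=14, slot 14 empty -> index 14.
Insert 112: h=6, slots 6,7,10,15 occupied -> index 5.
Insert 446: h=4, slot 4 empty -> index 4.
Insert 503: h=6, slots 6,7,10,15,5,14 occupied -> index 8.
Table: [—, —, —, —, 446, 112, 282, 829, 503, —, 10, —, —, —, 918, 275, —]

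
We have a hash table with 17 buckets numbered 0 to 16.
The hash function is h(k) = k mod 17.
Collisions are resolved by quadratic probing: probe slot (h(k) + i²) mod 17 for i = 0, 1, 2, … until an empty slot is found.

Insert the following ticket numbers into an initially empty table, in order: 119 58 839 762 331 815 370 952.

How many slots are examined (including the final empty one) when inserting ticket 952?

119 hashes to 0; slot 0 is free => place at 0.
58 hashes to 7; slot 7 is free => place at 7.
839 hashes to 6; slot 6 is free => place at 6.
762 hashes to 14; slot 14 is free => place at 14.
331 hashes to 8; slot 8 is free => place at 8.
815 hashes to 16; slot 16 is free => place at 16.
370 hashes to 13; slot 13 is free => place at 13.
952 hashes to 0; 0 taken => place at 1.
Table: [119, 952, -, -, -, -, 839, 58, 331, -, -, -, -, 370, 762, -, 815]

2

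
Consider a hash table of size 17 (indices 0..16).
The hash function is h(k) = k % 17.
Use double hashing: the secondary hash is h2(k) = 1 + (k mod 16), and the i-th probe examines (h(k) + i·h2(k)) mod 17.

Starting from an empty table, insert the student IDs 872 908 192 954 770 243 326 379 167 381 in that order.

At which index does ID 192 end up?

6

872 hashes to 5; slot 5 is free => place at 5.
908 hashes to 7; slot 7 is free => place at 7.
192 hashes to 5, h2=1; 5 taken => place at 6.
954 hashes to 2; slot 2 is free => place at 2.
770 hashes to 5, h2=3; 5 taken => place at 8.
243 hashes to 5, h2=4; 5 taken => place at 9.
326 hashes to 3; slot 3 is free => place at 3.
379 hashes to 5, h2=12; 5 taken => place at 0.
167 hashes to 14; slot 14 is free => place at 14.
381 hashes to 7, h2=14; 7 taken => place at 4.
Table: [379, -, 954, 326, 381, 872, 192, 908, 770, 243, -, -, -, -, 167, -, -]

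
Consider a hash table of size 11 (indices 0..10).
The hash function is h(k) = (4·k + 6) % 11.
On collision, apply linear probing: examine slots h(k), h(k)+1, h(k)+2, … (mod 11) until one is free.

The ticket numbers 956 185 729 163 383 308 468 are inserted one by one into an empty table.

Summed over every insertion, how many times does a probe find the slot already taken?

Insert 956: h=2, slot 2 empty → index 2.
Insert 185: h=9, slot 9 empty → index 9.
Insert 729: h=7, slot 7 empty → index 7.
Insert 163: h=9, slot 9 occupied → index 10.
Insert 383: h=9, slots 9,10 occupied → index 0.
Insert 308: h=6, slot 6 empty → index 6.
Insert 468: h=8, slot 8 empty → index 8.
Table: [383, _, 956, _, _, _, 308, 729, 468, 185, 163]

3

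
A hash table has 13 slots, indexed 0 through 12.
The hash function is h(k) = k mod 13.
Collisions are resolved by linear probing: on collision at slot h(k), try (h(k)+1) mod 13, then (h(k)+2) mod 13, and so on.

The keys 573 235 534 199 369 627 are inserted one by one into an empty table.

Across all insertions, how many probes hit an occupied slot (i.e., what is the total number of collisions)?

6

573: h=1 → slot 1
235: h=1, probe 1,2 → slot 2
534: h=1, probe 1,2,3 → slot 3
199: h=4 → slot 4
369: h=5 → slot 5
627: h=3, probe 3,4,5,6 → slot 6
Table: [—, 573, 235, 534, 199, 369, 627, —, —, —, —, —, —]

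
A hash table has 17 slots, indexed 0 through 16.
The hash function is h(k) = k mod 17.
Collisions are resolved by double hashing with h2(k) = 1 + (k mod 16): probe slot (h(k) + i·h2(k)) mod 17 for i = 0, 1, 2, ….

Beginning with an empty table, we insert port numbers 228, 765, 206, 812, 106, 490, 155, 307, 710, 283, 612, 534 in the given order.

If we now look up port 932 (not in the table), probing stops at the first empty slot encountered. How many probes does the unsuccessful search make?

228: h=7 -> slot 7
765: h=0 -> slot 0
206: h=2 -> slot 2
812: h=13 -> slot 13
106: h=4 -> slot 4
490: h=14 -> slot 14
155: h=2, h2=12, probe 2,14,9 -> slot 9
307: h=1 -> slot 1
710: h=13, h2=7, probe 13,3 -> slot 3
283: h=11 -> slot 11
612: h=0, h2=5, probe 0,5 -> slot 5
534: h=7, h2=7, probe 7,14,4,11,1,8 -> slot 8
Table: [765, 307, 206, 710, 106, 612, -, 228, 534, 155, -, 283, -, 812, 490, -, -]
Lookup 932: h=14, h2=5, probe 14,2,7,12 → slot 12 empty, not found.

4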